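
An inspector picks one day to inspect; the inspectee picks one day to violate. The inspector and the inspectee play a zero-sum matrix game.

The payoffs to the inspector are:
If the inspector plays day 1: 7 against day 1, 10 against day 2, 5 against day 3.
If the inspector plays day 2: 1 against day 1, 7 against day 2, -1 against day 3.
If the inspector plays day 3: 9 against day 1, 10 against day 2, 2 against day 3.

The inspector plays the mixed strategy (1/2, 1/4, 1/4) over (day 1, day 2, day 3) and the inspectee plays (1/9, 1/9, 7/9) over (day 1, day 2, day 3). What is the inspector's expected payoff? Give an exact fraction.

23/6

Against (1/9, 1/9, 7/9), each row's expected payoff is day 1: 52/9; day 2: 1/9; day 3: 11/3.
Taking the (1/2, 1/4, 1/4)-weighted average: (1/2)·(52/9) + (1/4)·(1/9) + (1/4)·(11/3) = 23/6.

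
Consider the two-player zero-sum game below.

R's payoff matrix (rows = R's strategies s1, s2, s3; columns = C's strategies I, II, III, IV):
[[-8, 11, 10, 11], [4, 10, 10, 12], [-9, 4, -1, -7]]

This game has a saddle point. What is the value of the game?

Row minima: -8, 4, -9 → R's maximin is 4.
Column maxima: 4, 11, 10, 12 → C's minimax is 4.
They coincide at (s2, I), so the value is 4.

4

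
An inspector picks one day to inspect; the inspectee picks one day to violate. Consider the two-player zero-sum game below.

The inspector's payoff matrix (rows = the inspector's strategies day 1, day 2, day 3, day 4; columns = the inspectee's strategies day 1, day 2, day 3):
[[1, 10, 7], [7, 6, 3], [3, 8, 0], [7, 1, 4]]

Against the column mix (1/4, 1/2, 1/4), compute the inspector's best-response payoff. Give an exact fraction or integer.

day 1: (1)·(1/4) + (10)·(1/2) + (7)·(1/4) = 7.
day 2: (7)·(1/4) + (6)·(1/2) + (3)·(1/4) = 11/2.
day 3: (3)·(1/4) + (8)·(1/2) + (0)·(1/4) = 19/4.
day 4: (7)·(1/4) + (1)·(1/2) + (4)·(1/4) = 13/4.
The best pure response is day 1 with expected payoff 7.

7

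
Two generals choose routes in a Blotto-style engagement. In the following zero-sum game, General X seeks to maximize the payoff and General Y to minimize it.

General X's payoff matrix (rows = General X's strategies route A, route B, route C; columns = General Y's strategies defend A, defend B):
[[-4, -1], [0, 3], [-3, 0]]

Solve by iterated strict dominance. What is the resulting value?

0

Row route A is strictly dominated by row route B (0>-4, 3>-1); eliminate route A.
Column defend B is strictly dominated by defend A for General Y (0<3, -3<0); eliminate defend B.
Row route C is strictly dominated by row route B (0>-3); eliminate route C.
Only (route B, defend A) remains, with payoff 0.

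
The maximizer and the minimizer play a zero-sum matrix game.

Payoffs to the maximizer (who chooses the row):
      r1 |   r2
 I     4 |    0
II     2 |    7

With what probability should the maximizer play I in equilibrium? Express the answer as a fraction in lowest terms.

5/9

Row minima are 0 and 2, so the maximizer's maximin is 2; column maxima are 4 and 7, so the minimizer's minimax is 4. These differ, so the equilibrium is in mixed strategies.
Let the maximizer play I with probability p. The minimizer is indifferent when 4p + 2(1−p) = 7(1−p), giving p = 5/9.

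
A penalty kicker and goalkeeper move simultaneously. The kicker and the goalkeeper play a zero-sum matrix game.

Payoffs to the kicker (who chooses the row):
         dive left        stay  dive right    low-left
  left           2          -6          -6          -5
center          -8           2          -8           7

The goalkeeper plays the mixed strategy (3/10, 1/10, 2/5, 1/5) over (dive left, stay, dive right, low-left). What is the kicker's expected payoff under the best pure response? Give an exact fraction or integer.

left: (2)·(3/10) + (-6)·(1/10) + (-6)·(2/5) + (-5)·(1/5) = -17/5.
center: (-8)·(3/10) + (2)·(1/10) + (-8)·(2/5) + (7)·(1/5) = -4.
The best pure response is left with expected payoff -17/5.

-17/5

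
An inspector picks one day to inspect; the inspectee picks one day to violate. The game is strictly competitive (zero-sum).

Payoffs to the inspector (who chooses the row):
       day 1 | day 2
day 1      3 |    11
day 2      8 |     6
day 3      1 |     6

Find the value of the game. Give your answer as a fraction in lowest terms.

7

Row day 3 is strictly dominated by row day 1, so the inspector never plays it.
The remaining 2×2 game on (day 1, day 2) × (day 1, day 2) has no saddle point. Let the inspector play day 1 with probability p; indifference gives 3p + 8(1−p) = 11p + 6(1−p), so p = 1/5.
Similarly the inspectee's optimal q on day 1 is 1/2, and the value is 3·(1/2) + (11)·(1/2) = 7.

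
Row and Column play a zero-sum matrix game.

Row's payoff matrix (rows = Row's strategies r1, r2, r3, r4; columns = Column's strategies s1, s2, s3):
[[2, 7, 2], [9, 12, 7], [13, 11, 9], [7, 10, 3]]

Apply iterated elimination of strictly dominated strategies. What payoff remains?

9

Column s2 is strictly dominated by s3 for Column (2<7, 7<12, 9<11, 3<10); eliminate s2.
Row r1 is strictly dominated by row r2 (9>2, 7>2); eliminate r1.
Column s1 is strictly dominated by s3 for Column (7<9, 9<13, 3<7); eliminate s1.
Row r2 is strictly dominated by row r3 (9>7); eliminate r2.
Row r4 is strictly dominated by row r3 (9>3); eliminate r4.
Only (r3, s3) remains, with payoff 9.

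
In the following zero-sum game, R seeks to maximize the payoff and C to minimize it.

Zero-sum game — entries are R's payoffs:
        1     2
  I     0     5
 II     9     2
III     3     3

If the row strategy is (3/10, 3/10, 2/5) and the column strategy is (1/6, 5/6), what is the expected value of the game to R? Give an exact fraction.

17/5

Against (1/6, 5/6), each row's expected payoff is I: 25/6; II: 19/6; III: 3.
Taking the (3/10, 3/10, 2/5)-weighted average: (3/10)·(25/6) + (3/10)·(19/6) + (2/5)·(3) = 17/5.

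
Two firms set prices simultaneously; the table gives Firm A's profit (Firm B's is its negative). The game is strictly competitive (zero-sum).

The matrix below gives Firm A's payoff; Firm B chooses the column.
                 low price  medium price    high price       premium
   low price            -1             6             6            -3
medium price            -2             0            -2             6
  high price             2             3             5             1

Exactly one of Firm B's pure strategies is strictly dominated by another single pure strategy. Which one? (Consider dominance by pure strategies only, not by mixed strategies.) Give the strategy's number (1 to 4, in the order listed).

2

Firm B prefers columns that give Firm A less. Compare medium price with low price: -1 < 6, -2 < 0, 2 < 3.
So low price strictly dominates medium price for Firm B; medium price is strictly dominated.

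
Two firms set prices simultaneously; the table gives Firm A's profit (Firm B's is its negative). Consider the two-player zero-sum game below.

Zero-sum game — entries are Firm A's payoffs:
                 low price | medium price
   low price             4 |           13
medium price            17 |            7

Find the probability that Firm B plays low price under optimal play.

6/19

Row minima are 4 and 7, so Firm A's maximin is 7; column maxima are 17 and 13, so Firm B's minimax is 13. These differ, so the equilibrium is in mixed strategies.
Let Firm B play low price with probability q. Firm A is indifferent when 4q + 13(1−q) = 17q + 7(1−q), giving q = 6/19.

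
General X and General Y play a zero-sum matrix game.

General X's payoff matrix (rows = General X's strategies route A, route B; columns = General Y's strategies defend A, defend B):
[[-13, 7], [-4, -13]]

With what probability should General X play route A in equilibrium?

9/29

Row minima are -13 and -13, so General X's maximin is -13; column maxima are -4 and 7, so General Y's minimax is -4. These differ, so the equilibrium is in mixed strategies.
Let General X play route A with probability p. General Y is indifferent when −13p − 4(1−p) = 7p − 13(1−p), giving p = 9/29.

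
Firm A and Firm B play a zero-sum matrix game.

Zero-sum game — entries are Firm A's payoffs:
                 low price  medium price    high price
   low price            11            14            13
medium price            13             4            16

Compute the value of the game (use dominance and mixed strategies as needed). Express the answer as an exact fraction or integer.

Column high price is strictly dominated by low price for Firm B (it gives Firm A more in every row).
The remaining 2×2 game on (low price, medium price) × (low price, medium price) has no saddle point. Let Firm A play low price with probability p; indifference gives 11p + 13(1−p) = 14p + 4(1−p), so p = 3/4.
Similarly Firm B's optimal q on low price is 5/6, and the value is 11·(5/6) + (14)·(1/6) = 23/2.

23/2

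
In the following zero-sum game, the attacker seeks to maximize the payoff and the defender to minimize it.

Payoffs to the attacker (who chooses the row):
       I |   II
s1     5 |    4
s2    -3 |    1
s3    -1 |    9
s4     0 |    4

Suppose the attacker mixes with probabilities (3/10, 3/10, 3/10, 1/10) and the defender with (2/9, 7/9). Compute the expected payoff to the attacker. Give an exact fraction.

Against (2/9, 7/9), each row's expected payoff is s1: 38/9; s2: 1/9; s3: 61/9; s4: 28/9.
Taking the (3/10, 3/10, 3/10, 1/10)-weighted average: (3/10)·(38/9) + (3/10)·(1/9) + (3/10)·(61/9) + (1/10)·(28/9) = 164/45.

164/45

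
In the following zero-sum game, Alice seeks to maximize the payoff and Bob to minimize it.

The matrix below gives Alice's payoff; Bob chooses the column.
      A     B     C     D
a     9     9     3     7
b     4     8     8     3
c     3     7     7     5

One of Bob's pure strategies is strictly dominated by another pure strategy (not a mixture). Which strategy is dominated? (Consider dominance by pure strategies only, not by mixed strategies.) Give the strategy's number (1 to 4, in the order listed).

2

Bob prefers columns that give Alice less. Compare B with D: 7 < 9, 3 < 8, 5 < 7.
So D strictly dominates B for Bob; B is strictly dominated.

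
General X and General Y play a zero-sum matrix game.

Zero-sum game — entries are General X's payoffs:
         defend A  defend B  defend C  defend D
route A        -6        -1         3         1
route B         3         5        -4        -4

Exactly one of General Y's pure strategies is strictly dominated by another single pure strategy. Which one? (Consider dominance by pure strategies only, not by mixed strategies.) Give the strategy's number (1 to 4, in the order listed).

2

General Y prefers columns that give General X less. Compare defend B with defend A: -6 < -1, 3 < 5.
So defend A strictly dominates defend B for General Y; defend B is strictly dominated.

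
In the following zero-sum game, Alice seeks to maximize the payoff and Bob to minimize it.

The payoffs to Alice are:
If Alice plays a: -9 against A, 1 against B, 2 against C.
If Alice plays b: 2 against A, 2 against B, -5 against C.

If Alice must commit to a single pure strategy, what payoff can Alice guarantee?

-5

The worst-case payoff for each row is a: -9, b: -5.
The best of these is -5.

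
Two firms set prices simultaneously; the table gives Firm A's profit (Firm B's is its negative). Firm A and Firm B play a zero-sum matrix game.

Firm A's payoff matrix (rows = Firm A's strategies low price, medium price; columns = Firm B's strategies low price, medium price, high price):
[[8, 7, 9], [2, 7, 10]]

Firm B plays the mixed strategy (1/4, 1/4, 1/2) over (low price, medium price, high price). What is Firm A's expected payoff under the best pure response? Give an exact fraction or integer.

low price: (8)·(1/4) + (7)·(1/4) + (9)·(1/2) = 33/4.
medium price: (2)·(1/4) + (7)·(1/4) + (10)·(1/2) = 29/4.
The best pure response is low price with expected payoff 33/4.

33/4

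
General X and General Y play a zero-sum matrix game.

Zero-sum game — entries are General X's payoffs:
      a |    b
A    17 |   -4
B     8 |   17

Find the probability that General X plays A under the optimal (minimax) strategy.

Row minima are -4 and 8, so General X's maximin is 8; column maxima are 17 and 17, so General Y's minimax is 17. These differ, so the equilibrium is in mixed strategies.
Let General X play A with probability p. General Y is indifferent when 17p + 8(1−p) = −4p + 17(1−p), giving p = 3/10.

3/10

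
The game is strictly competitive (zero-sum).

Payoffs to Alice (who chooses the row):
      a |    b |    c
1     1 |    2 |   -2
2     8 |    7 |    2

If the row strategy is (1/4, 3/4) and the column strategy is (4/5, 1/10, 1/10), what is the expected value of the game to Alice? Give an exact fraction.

Against (4/5, 1/10, 1/10), each row's expected payoff is 1: 4/5; 2: 73/10.
Taking the (1/4, 3/4)-weighted average: (1/4)·(4/5) + (3/4)·(73/10) = 227/40.

227/40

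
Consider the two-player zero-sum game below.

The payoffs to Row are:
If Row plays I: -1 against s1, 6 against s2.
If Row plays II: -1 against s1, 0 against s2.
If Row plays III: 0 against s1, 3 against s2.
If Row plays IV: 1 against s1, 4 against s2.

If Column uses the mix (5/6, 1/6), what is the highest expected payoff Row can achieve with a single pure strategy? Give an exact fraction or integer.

3/2

I: (-1)·(5/6) + (6)·(1/6) = 1/6.
II: (-1)·(5/6) + (0)·(1/6) = -5/6.
III: (0)·(5/6) + (3)·(1/6) = 1/2.
IV: (1)·(5/6) + (4)·(1/6) = 3/2.
The best pure response is IV with expected payoff 3/2.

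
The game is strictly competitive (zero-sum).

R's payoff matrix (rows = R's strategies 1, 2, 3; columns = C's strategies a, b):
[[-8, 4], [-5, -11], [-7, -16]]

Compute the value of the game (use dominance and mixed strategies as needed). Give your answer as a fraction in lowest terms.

Row 3 is strictly dominated by row 2, so R never plays it.
The remaining 2×2 game on (1, 2) × (a, b) has no saddle point. Let R play 1 with probability p; indifference gives −8p − 5(1−p) = 4p − 11(1−p), so p = 1/3.
Similarly C's optimal q on a is 5/6, and the value is -8·(5/6) + (4)·(1/6) = -6.

-6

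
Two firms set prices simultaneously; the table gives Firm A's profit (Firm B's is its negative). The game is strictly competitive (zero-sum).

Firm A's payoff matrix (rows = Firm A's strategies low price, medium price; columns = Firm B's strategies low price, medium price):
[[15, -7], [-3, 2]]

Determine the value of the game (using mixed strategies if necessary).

1/3

Row minima are -7 and -3, so Firm A's maximin is -3; column maxima are 15 and 2, so Firm B's minimax is 2. These differ, so the equilibrium is in mixed strategies.
Let Firm A play low price with probability p. Firm B is indifferent when 15p − 3(1−p) = −7p + 2(1−p), giving p = 5/27.
Let Firm B play low price with probability q. Firm A is indifferent when 15q − 7(1−q) = −3q + 2(1−q), giving q = 1/3.
The value is 15·(1/3) + (-7)·(2/3) = 1/3.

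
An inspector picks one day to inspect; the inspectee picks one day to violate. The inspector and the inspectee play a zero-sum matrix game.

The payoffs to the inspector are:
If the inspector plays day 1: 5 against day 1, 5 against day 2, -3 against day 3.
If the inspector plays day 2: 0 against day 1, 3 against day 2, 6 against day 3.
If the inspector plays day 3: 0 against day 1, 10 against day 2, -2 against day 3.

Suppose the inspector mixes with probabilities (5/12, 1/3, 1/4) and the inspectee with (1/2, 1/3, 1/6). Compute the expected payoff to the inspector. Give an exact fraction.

Against (1/2, 1/3, 1/6), each row's expected payoff is day 1: 11/3; day 2: 2; day 3: 3.
Taking the (5/12, 1/3, 1/4)-weighted average: (5/12)·(11/3) + (1/3)·(2) + (1/4)·(3) = 53/18.

53/18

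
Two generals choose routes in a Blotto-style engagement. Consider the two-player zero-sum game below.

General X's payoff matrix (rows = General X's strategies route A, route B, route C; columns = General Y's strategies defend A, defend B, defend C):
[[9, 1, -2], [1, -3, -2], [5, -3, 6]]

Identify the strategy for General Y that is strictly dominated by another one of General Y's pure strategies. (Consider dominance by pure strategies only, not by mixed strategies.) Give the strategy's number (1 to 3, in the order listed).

1

General Y prefers columns that give General X less. Compare defend A with defend B: 1 < 9, -3 < 1, -3 < 5.
So defend B strictly dominates defend A for General Y; defend A is strictly dominated.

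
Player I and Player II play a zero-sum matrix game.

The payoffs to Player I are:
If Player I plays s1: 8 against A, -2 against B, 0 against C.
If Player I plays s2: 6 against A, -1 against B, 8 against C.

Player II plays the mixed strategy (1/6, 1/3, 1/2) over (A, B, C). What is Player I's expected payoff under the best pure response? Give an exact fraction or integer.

14/3

s1: (8)·(1/6) + (-2)·(1/3) + (0)·(1/2) = 2/3.
s2: (6)·(1/6) + (-1)·(1/3) + (8)·(1/2) = 14/3.
The best pure response is s2 with expected payoff 14/3.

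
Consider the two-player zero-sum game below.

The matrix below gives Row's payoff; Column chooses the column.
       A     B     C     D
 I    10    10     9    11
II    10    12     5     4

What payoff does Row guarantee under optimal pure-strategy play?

9

Row minima: 9, 4 → Row's maximin is 9.
Column maxima: 10, 12, 9, 11 → Column's minimax is 9.
They coincide at (I, C), so the value is 9.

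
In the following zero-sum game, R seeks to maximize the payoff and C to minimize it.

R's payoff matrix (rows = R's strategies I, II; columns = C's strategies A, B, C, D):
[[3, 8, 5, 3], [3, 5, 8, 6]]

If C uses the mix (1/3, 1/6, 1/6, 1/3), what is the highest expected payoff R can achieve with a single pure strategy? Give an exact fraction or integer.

I: (3)·(1/3) + (8)·(1/6) + (5)·(1/6) + (3)·(1/3) = 25/6.
II: (3)·(1/3) + (5)·(1/6) + (8)·(1/6) + (6)·(1/3) = 31/6.
The best pure response is II with expected payoff 31/6.

31/6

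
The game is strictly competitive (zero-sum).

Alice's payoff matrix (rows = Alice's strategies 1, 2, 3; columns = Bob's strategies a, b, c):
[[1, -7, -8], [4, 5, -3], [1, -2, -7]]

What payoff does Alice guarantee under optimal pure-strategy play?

Row minima: -8, -3, -7 → Alice's maximin is -3.
Column maxima: 4, 5, -3 → Bob's minimax is -3.
They coincide at (2, c), so the value is -3.

-3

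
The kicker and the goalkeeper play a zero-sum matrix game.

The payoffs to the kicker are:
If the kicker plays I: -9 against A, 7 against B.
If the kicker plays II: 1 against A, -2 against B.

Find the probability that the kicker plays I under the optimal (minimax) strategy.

Row minima are -9 and -2, so the kicker's maximin is -2; column maxima are 1 and 7, so the goalkeeper's minimax is 1. These differ, so the equilibrium is in mixed strategies.
Let the kicker play I with probability p. The goalkeeper is indifferent when −9p + (1−p) = 7p − 2(1−p), giving p = 3/19.

3/19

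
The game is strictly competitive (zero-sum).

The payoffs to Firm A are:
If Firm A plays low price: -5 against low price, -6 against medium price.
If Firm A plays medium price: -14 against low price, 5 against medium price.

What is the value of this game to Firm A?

Row minima are -6 and -14, so Firm A's maximin is -6; column maxima are -5 and 5, so Firm B's minimax is -5. These differ, so the equilibrium is in mixed strategies.
Let Firm A play low price with probability p. Firm B is indifferent when −5p − 14(1−p) = −6p + 5(1−p), giving p = 19/20.
Let Firm B play low price with probability q. Firm A is indifferent when −5q − 6(1−q) = −14q + 5(1−q), giving q = 11/20.
The value is -5·(11/20) + (-6)·(9/20) = -109/20.

-109/20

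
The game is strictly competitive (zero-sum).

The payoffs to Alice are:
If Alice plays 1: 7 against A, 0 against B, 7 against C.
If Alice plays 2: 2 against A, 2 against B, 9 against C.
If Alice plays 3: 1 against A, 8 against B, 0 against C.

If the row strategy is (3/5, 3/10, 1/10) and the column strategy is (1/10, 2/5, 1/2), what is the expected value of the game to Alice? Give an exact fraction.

Against (1/10, 2/5, 1/2), each row's expected payoff is 1: 21/5; 2: 11/2; 3: 33/10.
Taking the (3/5, 3/10, 1/10)-weighted average: (3/5)·(21/5) + (3/10)·(11/2) + (1/10)·(33/10) = 9/2.

9/2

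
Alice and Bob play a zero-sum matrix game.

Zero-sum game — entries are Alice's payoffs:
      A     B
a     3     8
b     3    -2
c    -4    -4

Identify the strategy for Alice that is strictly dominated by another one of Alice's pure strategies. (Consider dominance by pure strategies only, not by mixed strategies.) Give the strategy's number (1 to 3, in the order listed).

Compare c with a: 3 > -4, 8 > -4.
So a strictly dominates c for Alice; c is strictly dominated.

3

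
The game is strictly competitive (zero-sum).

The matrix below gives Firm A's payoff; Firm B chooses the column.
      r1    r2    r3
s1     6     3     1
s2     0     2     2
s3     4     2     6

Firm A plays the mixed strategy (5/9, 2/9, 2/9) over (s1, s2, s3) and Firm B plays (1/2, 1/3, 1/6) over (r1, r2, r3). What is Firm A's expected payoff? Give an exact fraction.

181/54

Against (1/2, 1/3, 1/6), each row's expected payoff is s1: 25/6; s2: 1; s3: 11/3.
Taking the (5/9, 2/9, 2/9)-weighted average: (5/9)·(25/6) + (2/9)·(1) + (2/9)·(11/3) = 181/54.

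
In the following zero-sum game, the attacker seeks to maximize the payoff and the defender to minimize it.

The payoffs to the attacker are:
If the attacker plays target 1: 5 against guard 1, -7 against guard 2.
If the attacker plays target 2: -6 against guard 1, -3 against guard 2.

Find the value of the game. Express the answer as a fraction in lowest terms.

-19/5

Row minima are -7 and -6, so the attacker's maximin is -6; column maxima are 5 and -3, so the defender's minimax is -3. These differ, so the equilibrium is in mixed strategies.
Let the attacker play target 1 with probability p. The defender is indifferent when 5p − 6(1−p) = −7p − 3(1−p), giving p = 1/5.
Let the defender play guard 1 with probability q. The attacker is indifferent when 5q − 7(1−q) = −6q − 3(1−q), giving q = 4/15.
The value is 5·(4/15) + (-7)·(11/15) = -19/5.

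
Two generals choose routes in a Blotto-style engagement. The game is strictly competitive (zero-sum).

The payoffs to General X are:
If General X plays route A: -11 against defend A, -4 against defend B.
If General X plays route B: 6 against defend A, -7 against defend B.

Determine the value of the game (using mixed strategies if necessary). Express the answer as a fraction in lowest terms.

-101/20

Row minima are -11 and -7, so General X's maximin is -7; column maxima are 6 and -4, so General Y's minimax is -4. These differ, so the equilibrium is in mixed strategies.
Let General X play route A with probability p. General Y is indifferent when −11p + 6(1−p) = −4p − 7(1−p), giving p = 13/20.
Let General Y play defend A with probability q. General X is indifferent when −11q − 4(1−q) = 6q − 7(1−q), giving q = 3/20.
The value is -11·(3/20) + (-4)·(17/20) = -101/20.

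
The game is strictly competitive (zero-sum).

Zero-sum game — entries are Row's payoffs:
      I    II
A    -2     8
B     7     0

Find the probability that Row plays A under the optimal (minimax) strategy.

Row minima are -2 and 0, so Row's maximin is 0; column maxima are 7 and 8, so Column's minimax is 7. These differ, so the equilibrium is in mixed strategies.
Let Row play A with probability p. Column is indifferent when −2p + 7(1−p) = 8p, giving p = 7/17.

7/17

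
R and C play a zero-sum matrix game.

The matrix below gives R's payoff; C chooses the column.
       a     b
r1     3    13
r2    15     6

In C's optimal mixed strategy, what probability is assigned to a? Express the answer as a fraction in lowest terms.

7/19

Row minima are 3 and 6, so R's maximin is 6; column maxima are 15 and 13, so C's minimax is 13. These differ, so the equilibrium is in mixed strategies.
Let C play a with probability q. R is indifferent when 3q + 13(1−q) = 15q + 6(1−q), giving q = 7/19.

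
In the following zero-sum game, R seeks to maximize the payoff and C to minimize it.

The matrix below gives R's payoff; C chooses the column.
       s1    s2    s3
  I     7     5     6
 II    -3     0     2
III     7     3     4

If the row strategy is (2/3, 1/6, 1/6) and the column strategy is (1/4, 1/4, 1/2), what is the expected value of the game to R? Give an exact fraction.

115/24

Against (1/4, 1/4, 1/2), each row's expected payoff is I: 6; II: 1/4; III: 9/2.
Taking the (2/3, 1/6, 1/6)-weighted average: (2/3)·(6) + (1/6)·(1/4) + (1/6)·(9/2) = 115/24.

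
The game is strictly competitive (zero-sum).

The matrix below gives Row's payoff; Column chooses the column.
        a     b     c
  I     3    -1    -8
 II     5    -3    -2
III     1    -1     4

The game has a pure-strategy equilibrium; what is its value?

Row minima: -8, -3, -1 → Row's maximin is -1.
Column maxima: 5, -1, 4 → Column's minimax is -1.
They coincide at (III, b), so the value is -1.

-1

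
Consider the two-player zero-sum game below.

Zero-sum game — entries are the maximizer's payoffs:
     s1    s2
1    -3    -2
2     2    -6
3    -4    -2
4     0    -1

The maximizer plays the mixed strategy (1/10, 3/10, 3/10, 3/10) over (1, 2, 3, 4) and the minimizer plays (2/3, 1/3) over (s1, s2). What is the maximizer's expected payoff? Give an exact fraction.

-47/30

Against (2/3, 1/3), each row's expected payoff is 1: -8/3; 2: -2/3; 3: -10/3; 4: -1/3.
Taking the (1/10, 3/10, 3/10, 3/10)-weighted average: (1/10)·(-8/3) + (3/10)·(-2/3) + (3/10)·(-10/3) + (3/10)·(-1/3) = -47/30.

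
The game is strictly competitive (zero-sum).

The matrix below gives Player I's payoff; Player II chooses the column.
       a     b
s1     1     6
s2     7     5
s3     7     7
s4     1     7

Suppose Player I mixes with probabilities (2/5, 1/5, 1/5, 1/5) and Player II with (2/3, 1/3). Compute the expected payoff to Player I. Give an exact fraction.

Against (2/3, 1/3), each row's expected payoff is s1: 8/3; s2: 19/3; s3: 7; s4: 3.
Taking the (2/5, 1/5, 1/5, 1/5)-weighted average: (2/5)·(8/3) + (1/5)·(19/3) + (1/5)·(7) + (1/5)·(3) = 13/3.

13/3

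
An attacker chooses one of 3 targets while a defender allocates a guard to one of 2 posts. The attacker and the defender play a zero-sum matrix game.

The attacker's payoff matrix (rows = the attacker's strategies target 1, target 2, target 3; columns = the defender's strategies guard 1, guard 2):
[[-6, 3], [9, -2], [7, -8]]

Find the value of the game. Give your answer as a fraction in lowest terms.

3/4

Row target 3 is strictly dominated by row target 2, so the attacker never plays it.
The remaining 2×2 game on (target 1, target 2) × (guard 1, guard 2) has no saddle point. Let the attacker play target 1 with probability p; indifference gives −6p + 9(1−p) = 3p − 2(1−p), so p = 11/20.
Similarly the defender's optimal q on guard 1 is 1/4, and the value is -6·(1/4) + (3)·(3/4) = 3/4.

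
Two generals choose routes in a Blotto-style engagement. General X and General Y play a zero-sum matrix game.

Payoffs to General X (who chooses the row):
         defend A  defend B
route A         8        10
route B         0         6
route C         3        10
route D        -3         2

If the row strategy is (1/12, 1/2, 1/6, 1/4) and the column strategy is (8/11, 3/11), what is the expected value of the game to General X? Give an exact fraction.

64/33

Against (8/11, 3/11), each row's expected payoff is route A: 94/11; route B: 18/11; route C: 54/11; route D: -18/11.
Taking the (1/12, 1/2, 1/6, 1/4)-weighted average: (1/12)·(94/11) + (1/2)·(18/11) + (1/6)·(54/11) + (1/4)·(-18/11) = 64/33.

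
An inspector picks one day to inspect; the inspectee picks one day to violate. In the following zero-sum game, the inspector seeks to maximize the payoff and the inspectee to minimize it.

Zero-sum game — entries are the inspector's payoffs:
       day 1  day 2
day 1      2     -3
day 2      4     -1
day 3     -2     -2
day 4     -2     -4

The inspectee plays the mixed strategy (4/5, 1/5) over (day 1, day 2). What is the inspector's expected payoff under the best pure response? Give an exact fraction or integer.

3

day 1: (2)·(4/5) + (-3)·(1/5) = 1.
day 2: (4)·(4/5) + (-1)·(1/5) = 3.
day 3: (-2)·(4/5) + (-2)·(1/5) = -2.
day 4: (-2)·(4/5) + (-4)·(1/5) = -12/5.
The best pure response is day 2 with expected payoff 3.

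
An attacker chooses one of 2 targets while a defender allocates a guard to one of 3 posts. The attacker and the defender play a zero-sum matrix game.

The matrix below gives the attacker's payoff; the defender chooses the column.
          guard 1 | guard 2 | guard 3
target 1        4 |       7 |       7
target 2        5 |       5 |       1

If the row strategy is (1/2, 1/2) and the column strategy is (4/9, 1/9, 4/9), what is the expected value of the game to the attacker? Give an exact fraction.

40/9

Against (4/9, 1/9, 4/9), each row's expected payoff is target 1: 17/3; target 2: 29/9.
Taking the (1/2, 1/2)-weighted average: (1/2)·(17/3) + (1/2)·(29/9) = 40/9.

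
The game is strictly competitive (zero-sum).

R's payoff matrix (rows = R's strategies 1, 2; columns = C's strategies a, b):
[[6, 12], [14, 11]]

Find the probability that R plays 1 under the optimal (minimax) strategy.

1/3

Row minima are 6 and 11, so R's maximin is 11; column maxima are 14 and 12, so C's minimax is 12. These differ, so the equilibrium is in mixed strategies.
Let R play 1 with probability p. C is indifferent when 6p + 14(1−p) = 12p + 11(1−p), giving p = 1/3.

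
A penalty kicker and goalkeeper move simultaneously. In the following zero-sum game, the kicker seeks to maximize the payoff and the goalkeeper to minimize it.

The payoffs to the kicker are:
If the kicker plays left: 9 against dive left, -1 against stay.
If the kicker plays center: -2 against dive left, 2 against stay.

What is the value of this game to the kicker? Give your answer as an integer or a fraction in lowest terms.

8/7

Row minima are -1 and -2, so the kicker's maximin is -1; column maxima are 9 and 2, so the goalkeeper's minimax is 2. These differ, so the equilibrium is in mixed strategies.
Let the kicker play left with probability p. The goalkeeper is indifferent when 9p − 2(1−p) = −p + 2(1−p), giving p = 2/7.
Let the goalkeeper play dive left with probability q. The kicker is indifferent when 9q − (1−q) = −2q + 2(1−q), giving q = 3/14.
The value is 9·(3/14) + (-1)·(11/14) = 8/7.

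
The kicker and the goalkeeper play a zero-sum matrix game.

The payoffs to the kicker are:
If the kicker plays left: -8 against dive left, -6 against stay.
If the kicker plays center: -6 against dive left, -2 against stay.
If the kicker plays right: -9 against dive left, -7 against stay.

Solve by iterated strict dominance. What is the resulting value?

-6

Row right is strictly dominated by row left (-8>-9, -6>-7); eliminate right.
Row left is strictly dominated by row center (-6>-8, -2>-6); eliminate left.
Column stay is strictly dominated by dive left for the goalkeeper (-6<-2); eliminate stay.
Only (center, dive left) remains, with payoff -6.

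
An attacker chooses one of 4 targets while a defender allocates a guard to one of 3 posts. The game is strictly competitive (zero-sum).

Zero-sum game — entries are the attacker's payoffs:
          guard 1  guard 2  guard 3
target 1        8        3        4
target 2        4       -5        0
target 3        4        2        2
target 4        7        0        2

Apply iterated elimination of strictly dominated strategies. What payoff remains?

3

Row target 4 is strictly dominated by row target 1 (8>7, 3>0, 4>2); eliminate target 4.
Row target 2 is strictly dominated by row target 1 (8>4, 3>-5, 4>0); eliminate target 2.
Column guard 1 is strictly dominated by guard 2 for the defender (3<8, 2<4); eliminate guard 1.
Row target 3 is strictly dominated by row target 1 (3>2, 4>2); eliminate target 3.
Column guard 3 is strictly dominated by guard 2 for the defender (3<4); eliminate guard 3.
Only (target 1, guard 2) remains, with payoff 3.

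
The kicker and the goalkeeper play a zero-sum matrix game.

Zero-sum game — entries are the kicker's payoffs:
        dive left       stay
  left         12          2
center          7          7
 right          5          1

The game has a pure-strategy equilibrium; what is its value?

7

Row minima: 2, 7, 1 → the kicker's maximin is 7.
Column maxima: 12, 7 → the goalkeeper's minimax is 7.
They coincide at (center, stay), so the value is 7.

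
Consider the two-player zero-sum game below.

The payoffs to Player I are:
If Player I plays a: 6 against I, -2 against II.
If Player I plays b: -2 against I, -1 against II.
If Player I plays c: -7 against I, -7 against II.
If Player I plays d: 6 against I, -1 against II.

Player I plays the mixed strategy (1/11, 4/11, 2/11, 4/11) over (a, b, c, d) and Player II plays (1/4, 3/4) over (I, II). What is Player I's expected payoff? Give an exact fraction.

Against (1/4, 3/4), each row's expected payoff is a: 0; b: -5/4; c: -7; d: 3/4.
Taking the (1/11, 4/11, 2/11, 4/11)-weighted average: (1/11)·(0) + (4/11)·(-5/4) + (2/11)·(-7) + (4/11)·(3/4) = -16/11.

-16/11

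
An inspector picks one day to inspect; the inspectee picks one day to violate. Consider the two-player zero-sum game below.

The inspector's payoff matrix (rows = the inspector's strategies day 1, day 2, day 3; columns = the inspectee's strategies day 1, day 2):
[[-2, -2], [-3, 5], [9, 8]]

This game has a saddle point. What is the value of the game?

8

Row minima: -2, -3, 8 → the inspector's maximin is 8.
Column maxima: 9, 8 → the inspectee's minimax is 8.
They coincide at (day 3, day 2), so the value is 8.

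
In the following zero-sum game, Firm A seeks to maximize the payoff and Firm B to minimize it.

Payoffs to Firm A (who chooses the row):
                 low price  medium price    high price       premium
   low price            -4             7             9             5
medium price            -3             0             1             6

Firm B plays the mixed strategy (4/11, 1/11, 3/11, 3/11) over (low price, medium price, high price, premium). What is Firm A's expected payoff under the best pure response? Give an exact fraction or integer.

3

low price: (-4)·(4/11) + (7)·(1/11) + (9)·(3/11) + (5)·(3/11) = 3.
medium price: (-3)·(4/11) + (0)·(1/11) + (1)·(3/11) + (6)·(3/11) = 9/11.
The best pure response is low price with expected payoff 3.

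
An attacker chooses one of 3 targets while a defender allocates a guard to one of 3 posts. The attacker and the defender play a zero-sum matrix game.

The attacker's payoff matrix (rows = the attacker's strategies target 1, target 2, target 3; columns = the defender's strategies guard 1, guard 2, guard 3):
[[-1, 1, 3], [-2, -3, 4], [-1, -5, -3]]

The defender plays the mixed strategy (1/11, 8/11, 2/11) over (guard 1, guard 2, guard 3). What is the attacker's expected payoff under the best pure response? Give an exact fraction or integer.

13/11

target 1: (-1)·(1/11) + (1)·(8/11) + (3)·(2/11) = 13/11.
target 2: (-2)·(1/11) + (-3)·(8/11) + (4)·(2/11) = -18/11.
target 3: (-1)·(1/11) + (-5)·(8/11) + (-3)·(2/11) = -47/11.
The best pure response is target 1 with expected payoff 13/11.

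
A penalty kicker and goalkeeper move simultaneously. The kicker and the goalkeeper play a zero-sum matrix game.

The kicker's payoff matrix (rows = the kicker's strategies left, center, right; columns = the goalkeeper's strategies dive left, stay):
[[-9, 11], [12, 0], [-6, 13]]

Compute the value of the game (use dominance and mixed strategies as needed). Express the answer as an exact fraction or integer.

Row left is strictly dominated by row right, so the kicker never plays it.
The remaining 2×2 game on (center, right) × (dive left, stay) has no saddle point. Let the kicker play center with probability p; indifference gives 12p − 6(1−p) = 13(1−p), so p = 19/31.
Similarly the goalkeeper's optimal q on dive left is 13/31, and the value is 12·(13/31) + (0)·(18/31) = 156/31.

156/31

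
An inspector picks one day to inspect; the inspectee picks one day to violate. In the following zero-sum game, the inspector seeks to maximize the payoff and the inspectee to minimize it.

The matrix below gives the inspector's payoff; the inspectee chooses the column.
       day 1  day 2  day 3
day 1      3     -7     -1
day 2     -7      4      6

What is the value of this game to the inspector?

Column day 3 is strictly dominated by day 2 for the inspectee (it gives the inspector more in every row).
The remaining 2×2 game on (day 1, day 2) × (day 1, day 2) has no saddle point. Let the inspector play day 1 with probability p; indifference gives 3p − 7(1−p) = −7p + 4(1−p), so p = 11/21.
Similarly the inspectee's optimal q on day 1 is 11/21, and the value is 3·(11/21) + (-7)·(10/21) = -37/21.

-37/21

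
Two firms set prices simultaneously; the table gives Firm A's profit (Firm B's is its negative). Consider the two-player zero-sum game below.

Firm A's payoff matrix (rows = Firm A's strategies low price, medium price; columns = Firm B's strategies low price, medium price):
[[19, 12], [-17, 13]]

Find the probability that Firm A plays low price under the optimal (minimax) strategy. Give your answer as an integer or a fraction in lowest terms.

30/37

Row minima are 12 and -17, so Firm A's maximin is 12; column maxima are 19 and 13, so Firm B's minimax is 13. These differ, so the equilibrium is in mixed strategies.
Let Firm A play low price with probability p. Firm B is indifferent when 19p − 17(1−p) = 12p + 13(1−p), giving p = 30/37.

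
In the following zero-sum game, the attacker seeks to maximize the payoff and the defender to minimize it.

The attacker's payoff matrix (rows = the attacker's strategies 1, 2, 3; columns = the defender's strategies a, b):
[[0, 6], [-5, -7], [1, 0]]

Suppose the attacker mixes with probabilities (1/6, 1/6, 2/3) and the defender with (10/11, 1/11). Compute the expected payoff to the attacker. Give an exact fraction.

Against (10/11, 1/11), each row's expected payoff is 1: 6/11; 2: -57/11; 3: 10/11.
Taking the (1/6, 1/6, 2/3)-weighted average: (1/6)·(6/11) + (1/6)·(-57/11) + (2/3)·(10/11) = -1/6.

-1/6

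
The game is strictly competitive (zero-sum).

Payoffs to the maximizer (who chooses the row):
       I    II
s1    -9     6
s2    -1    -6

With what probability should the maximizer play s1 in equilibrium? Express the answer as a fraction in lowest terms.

Row minima are -9 and -6, so the maximizer's maximin is -6; column maxima are -1 and 6, so the minimizer's minimax is -1. These differ, so the equilibrium is in mixed strategies.
Let the maximizer play s1 with probability p. The minimizer is indifferent when −9p − (1−p) = 6p − 6(1−p), giving p = 1/4.

1/4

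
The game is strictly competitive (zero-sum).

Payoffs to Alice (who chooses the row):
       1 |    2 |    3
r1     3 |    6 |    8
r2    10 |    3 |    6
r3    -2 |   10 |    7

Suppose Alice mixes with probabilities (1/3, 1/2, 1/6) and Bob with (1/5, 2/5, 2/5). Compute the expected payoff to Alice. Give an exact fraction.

Against (1/5, 2/5, 2/5), each row's expected payoff is r1: 31/5; r2: 28/5; r3: 32/5.
Taking the (1/3, 1/2, 1/6)-weighted average: (1/3)·(31/5) + (1/2)·(28/5) + (1/6)·(32/5) = 89/15.

89/15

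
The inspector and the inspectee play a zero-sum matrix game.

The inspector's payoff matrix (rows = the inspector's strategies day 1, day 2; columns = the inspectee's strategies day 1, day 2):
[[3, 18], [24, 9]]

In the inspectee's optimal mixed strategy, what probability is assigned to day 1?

Row minima are 3 and 9, so the inspector's maximin is 9; column maxima are 24 and 18, so the inspectee's minimax is 18. These differ, so the equilibrium is in mixed strategies.
Let the inspectee play day 1 with probability q. The inspector is indifferent when 3q + 18(1−q) = 24q + 9(1−q), giving q = 3/10.

3/10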